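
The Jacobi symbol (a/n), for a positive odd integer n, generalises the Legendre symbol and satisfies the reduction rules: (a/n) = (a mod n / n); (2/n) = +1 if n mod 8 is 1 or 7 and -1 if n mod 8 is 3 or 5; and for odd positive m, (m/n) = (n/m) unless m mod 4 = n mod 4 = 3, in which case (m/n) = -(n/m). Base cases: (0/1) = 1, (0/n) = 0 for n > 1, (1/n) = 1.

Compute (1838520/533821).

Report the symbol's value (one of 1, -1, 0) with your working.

1

(1838520/533821): 1838520 mod 533821 = 237057, so (1838520/533821) = (237057/533821)
flip (237057/533821) -> (533821/237057): both odd, 237057 mod 4 = 1, 533821 mod 4 = 1, so the flip contributes +1; sign now +1
(533821/237057): 533821 mod 237057 = 59707, so (533821/237057) = (59707/237057)
flip (59707/237057) -> (237057/59707): both odd, 59707 mod 4 = 3, 237057 mod 4 = 1, so the flip contributes +1; sign now +1
(237057/59707): 237057 mod 59707 = 57936, so (237057/59707) = (57936/59707)
factor out 2^4: 57936 = 2^4·3621; with 59707 mod 8 = 3, (2/59707) = -1; sign now +1; continue with (3621/59707)
flip (3621/59707) -> (59707/3621): both odd, 3621 mod 4 = 1, 59707 mod 4 = 3, so the flip contributes +1; sign now +1
(59707/3621): 59707 mod 3621 = 1771, so (59707/3621) = (1771/3621)
flip (1771/3621) -> (3621/1771): both odd, 1771 mod 4 = 3, 3621 mod 4 = 1, so the flip contributes +1; sign now +1
(3621/1771): 3621 mod 1771 = 79, so (3621/1771) = (79/1771)
flip (79/1771) -> (1771/79): both odd, 79 mod 4 = 3, 1771 mod 4 = 3, so the flip contributes -1; sign now -1
(1771/79): 1771 mod 79 = 33, so (1771/79) = (33/79)
flip (33/79) -> (79/33): both odd, 33 mod 4 = 1, 79 mod 4 = 3, so the flip contributes +1; sign now -1
(79/33): 79 mod 33 = 13, so (79/33) = (13/33)
flip (13/33) -> (33/13): both odd, 13 mod 4 = 1, 33 mod 4 = 1, so the flip contributes +1; sign now -1
(33/13): 33 mod 13 = 7, so (33/13) = (7/13)
flip (7/13) -> (13/7): both odd, 7 mod 4 = 3, 13 mod 4 = 1, so the flip contributes +1; sign now -1
(13/7): 13 mod 7 = 6, so (13/7) = (6/7)
factor out 2^1: 6 = 2^1·3; with 7 mod 8 = 7, (2/7) = +1; sign now -1; continue with (3/7)
flip (3/7) -> (7/3): both odd, 3 mod 4 = 3, 7 mod 4 = 3, so the flip contributes -1; sign now +1
(7/3): 7 mod 3 = 1, so (7/3) = (1/3)
reached (1/3) = 1, so the symbol is +1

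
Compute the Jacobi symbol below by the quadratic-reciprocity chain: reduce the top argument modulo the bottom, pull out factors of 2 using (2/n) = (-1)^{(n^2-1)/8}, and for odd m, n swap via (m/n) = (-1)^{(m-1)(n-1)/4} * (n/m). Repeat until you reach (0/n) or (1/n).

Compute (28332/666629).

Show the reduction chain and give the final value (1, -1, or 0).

1

factor out 2^2: 28332 = 2^2·7083; with 666629 mod 8 = 5, (2/666629) = -1; sign now +1; continue with (7083/666629)
flip (7083/666629) -> (666629/7083): both odd, 7083 mod 4 = 3, 666629 mod 4 = 1, so the flip contributes +1; sign now +1
(666629/7083): 666629 mod 7083 = 827, so (666629/7083) = (827/7083)
flip (827/7083) -> (7083/827): both odd, 827 mod 4 = 3, 7083 mod 4 = 3, so the flip contributes -1; sign now -1
(7083/827): 7083 mod 827 = 467, so (7083/827) = (467/827)
flip (467/827) -> (827/467): both odd, 467 mod 4 = 3, 827 mod 4 = 3, so the flip contributes -1; sign now +1
(827/467): 827 mod 467 = 360, so (827/467) = (360/467)
factor out 2^3: 360 = 2^3·45; with 467 mod 8 = 3, (2/467) = -1; sign now -1; continue with (45/467)
flip (45/467) -> (467/45): both odd, 45 mod 4 = 1, 467 mod 4 = 3, so the flip contributes +1; sign now -1
(467/45): 467 mod 45 = 17, so (467/45) = (17/45)
flip (17/45) -> (45/17): both odd, 17 mod 4 = 1, 45 mod 4 = 1, so the flip contributes +1; sign now -1
(45/17): 45 mod 17 = 11, so (45/17) = (11/17)
flip (11/17) -> (17/11): both odd, 11 mod 4 = 3, 17 mod 4 = 1, so the flip contributes +1; sign now -1
(17/11): 17 mod 11 = 6, so (17/11) = (6/11)
factor out 2^1: 6 = 2^1·3; with 11 mod 8 = 3, (2/11) = -1; sign now +1; continue with (3/11)
flip (3/11) -> (11/3): both odd, 3 mod 4 = 3, 11 mod 4 = 3, so the flip contributes -1; sign now -1
(11/3): 11 mod 3 = 2, so (11/3) = (2/3)
factor out 2^1: 2 = 2^1·1; with 3 mod 8 = 3, (2/3) = -1; sign now +1; continue with (1/3)
reached (1/3) = 1, so the symbol is +1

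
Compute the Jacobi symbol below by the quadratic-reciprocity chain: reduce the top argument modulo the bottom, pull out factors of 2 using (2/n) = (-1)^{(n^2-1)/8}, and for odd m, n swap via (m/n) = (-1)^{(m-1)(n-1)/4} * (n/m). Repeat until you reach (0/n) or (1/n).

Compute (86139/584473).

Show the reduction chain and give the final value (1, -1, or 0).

flip (86139/584473) -> (584473/86139): both odd, 86139 mod 4 = 3, 584473 mod 4 = 1, so the flip contributes +1; sign now +1
(584473/86139): 584473 mod 86139 = 67639, so (584473/86139) = (67639/86139)
flip (67639/86139) -> (86139/67639): both odd, 67639 mod 4 = 3, 86139 mod 4 = 3, so the flip contributes -1; sign now -1
(86139/67639): 86139 mod 67639 = 18500, so (86139/67639) = (18500/67639)
factor out 2^2: 18500 = 2^2·4625; with 67639 mod 8 = 7, (2/67639) = +1; sign now -1; continue with (4625/67639)
flip (4625/67639) -> (67639/4625): both odd, 4625 mod 4 = 1, 67639 mod 4 = 3, so the flip contributes +1; sign now -1
(67639/4625): 67639 mod 4625 = 2889, so (67639/4625) = (2889/4625)
flip (2889/4625) -> (4625/2889): both odd, 2889 mod 4 = 1, 4625 mod 4 = 1, so the flip contributes +1; sign now -1
(4625/2889): 4625 mod 2889 = 1736, so (4625/2889) = (1736/2889)
factor out 2^3: 1736 = 2^3·217; with 2889 mod 8 = 1, (2/2889) = +1; sign now -1; continue with (217/2889)
flip (217/2889) -> (2889/217): both odd, 217 mod 4 = 1, 2889 mod 4 = 1, so the flip contributes +1; sign now -1
(2889/217): 2889 mod 217 = 68, so (2889/217) = (68/217)
factor out 2^2: 68 = 2^2·17; with 217 mod 8 = 1, (2/217) = +1; sign now -1; continue with (17/217)
flip (17/217) -> (217/17): both odd, 17 mod 4 = 1, 217 mod 4 = 1, so the flip contributes +1; sign now -1
(217/17): 217 mod 17 = 13, so (217/17) = (13/17)
flip (13/17) -> (17/13): both odd, 13 mod 4 = 1, 17 mod 4 = 1, so the flip contributes +1; sign now -1
(17/13): 17 mod 13 = 4, so (17/13) = (4/13)
factor out 2^2: 4 = 2^2·1; with 13 mod 8 = 5, (2/13) = -1; sign now -1; continue with (1/13)
reached (1/13) = 1, so the symbol is -1

-1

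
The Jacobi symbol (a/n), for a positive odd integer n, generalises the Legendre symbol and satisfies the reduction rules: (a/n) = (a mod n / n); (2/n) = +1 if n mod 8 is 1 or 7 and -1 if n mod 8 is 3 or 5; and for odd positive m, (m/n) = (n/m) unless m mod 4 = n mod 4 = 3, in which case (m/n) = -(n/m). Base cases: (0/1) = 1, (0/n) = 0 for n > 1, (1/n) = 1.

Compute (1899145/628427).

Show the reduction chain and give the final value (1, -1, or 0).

1

(1899145/628427): 1899145 mod 628427 = 13864, so (1899145/628427) = (13864/628427)
factor out 2^3: 13864 = 2^3·1733; with 628427 mod 8 = 3, (2/628427) = -1; sign now -1; continue with (1733/628427)
flip (1733/628427) -> (628427/1733): both odd, 1733 mod 4 = 1, 628427 mod 4 = 3, so the flip contributes +1; sign now -1
(628427/1733): 628427 mod 1733 = 1081, so (628427/1733) = (1081/1733)
flip (1081/1733) -> (1733/1081): both odd, 1081 mod 4 = 1, 1733 mod 4 = 1, so the flip contributes +1; sign now -1
(1733/1081): 1733 mod 1081 = 652, so (1733/1081) = (652/1081)
factor out 2^2: 652 = 2^2·163; with 1081 mod 8 = 1, (2/1081) = +1; sign now -1; continue with (163/1081)
flip (163/1081) -> (1081/163): both odd, 163 mod 4 = 3, 1081 mod 4 = 1, so the flip contributes +1; sign now -1
(1081/163): 1081 mod 163 = 103, so (1081/163) = (103/163)
flip (103/163) -> (163/103): both odd, 103 mod 4 = 3, 163 mod 4 = 3, so the flip contributes -1; sign now +1
(163/103): 163 mod 103 = 60, so (163/103) = (60/103)
factor out 2^2: 60 = 2^2·15; with 103 mod 8 = 7, (2/103) = +1; sign now +1; continue with (15/103)
flip (15/103) -> (103/15): both odd, 15 mod 4 = 3, 103 mod 4 = 3, so the flip contributes -1; sign now -1
(103/15): 103 mod 15 = 13, so (103/15) = (13/15)
flip (13/15) -> (15/13): both odd, 13 mod 4 = 1, 15 mod 4 = 3, so the flip contributes +1; sign now -1
(15/13): 15 mod 13 = 2, so (15/13) = (2/13)
factor out 2^1: 2 = 2^1·1; with 13 mod 8 = 5, (2/13) = -1; sign now +1; continue with (1/13)
reached (1/13) = 1, so the symbol is +1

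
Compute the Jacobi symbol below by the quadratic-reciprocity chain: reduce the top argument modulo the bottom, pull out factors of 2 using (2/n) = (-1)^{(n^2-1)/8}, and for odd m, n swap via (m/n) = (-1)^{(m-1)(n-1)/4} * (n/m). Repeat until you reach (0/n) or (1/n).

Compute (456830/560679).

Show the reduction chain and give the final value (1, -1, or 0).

456830 = 2^1·228415; (2/560679) = +1 since 560679 mod 8 = 7, so (456830/560679) = (+1)^1·(228415/560679); sign now +1
reciprocity: (228415/560679) = -1·(560679/228415) since 228415 mod 4 = 3, 560679 mod 4 = 3; sign now -1
(560679/228415) = (103849/228415)   [reduce mod 228415]
reciprocity: (103849/228415) = +1·(228415/103849) since 103849 mod 4 = 1, 228415 mod 4 = 3; sign now -1
(228415/103849) = (20717/103849)   [reduce mod 103849]
reciprocity: (20717/103849) = +1·(103849/20717) since 20717 mod 4 = 1, 103849 mod 4 = 1; sign now -1
(103849/20717) = (264/20717)   [reduce mod 20717]
264 = 2^3·33; (2/20717) = -1 since 20717 mod 8 = 5, so (264/20717) = (-1)^3·(33/20717); sign now +1
reciprocity: (33/20717) = +1·(20717/33) since 33 mod 4 = 1, 20717 mod 4 = 1; sign now +1
(20717/33) = (26/33)   [reduce mod 33]
26 = 2^1·13; (2/33) = +1 since 33 mod 8 = 1, so (26/33) = (+1)^1·(13/33); sign now +1
reciprocity: (13/33) = +1·(33/13) since 13 mod 4 = 1, 33 mod 4 = 1; sign now +1
(33/13) = (7/13)   [reduce mod 13]
reciprocity: (7/13) = +1·(13/7) since 7 mod 4 = 3, 13 mod 4 = 1; sign now +1
(13/7) = (6/7)   [reduce mod 7]
6 = 2^1·3; (2/7) = +1 since 7 mod 8 = 7, so (6/7) = (+1)^1·(3/7); sign now +1
reciprocity: (3/7) = -1·(7/3) since 3 mod 4 = 3, 7 mod 4 = 3; sign now -1
(7/3) = (1/3)   [reduce mod 3]
(1/3) = 1; final value = sign = -1

-1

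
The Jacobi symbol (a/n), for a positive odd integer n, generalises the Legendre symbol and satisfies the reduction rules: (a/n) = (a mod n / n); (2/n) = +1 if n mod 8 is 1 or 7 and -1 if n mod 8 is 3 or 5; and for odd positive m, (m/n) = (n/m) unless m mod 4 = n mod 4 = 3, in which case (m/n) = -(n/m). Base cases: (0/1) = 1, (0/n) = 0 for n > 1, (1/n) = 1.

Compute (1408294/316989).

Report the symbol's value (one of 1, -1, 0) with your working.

(1408294/316989): 1408294 mod 316989 = 140338, so (1408294/316989) = (140338/316989)
factor out 2^1: 140338 = 2^1·70169; with 316989 mod 8 = 5, (2/316989) = -1; sign now -1; continue with (70169/316989)
flip (70169/316989) -> (316989/70169): both odd, 70169 mod 4 = 1, 316989 mod 4 = 1, so the flip contributes +1; sign now -1
(316989/70169): 316989 mod 70169 = 36313, so (316989/70169) = (36313/70169)
flip (36313/70169) -> (70169/36313): both odd, 36313 mod 4 = 1, 70169 mod 4 = 1, so the flip contributes +1; sign now -1
(70169/36313): 70169 mod 36313 = 33856, so (70169/36313) = (33856/36313)
factor out 2^6: 33856 = 2^6·529; with 36313 mod 8 = 1, (2/36313) = +1; sign now -1; continue with (529/36313)
flip (529/36313) -> (36313/529): both odd, 529 mod 4 = 1, 36313 mod 4 = 1, so the flip contributes +1; sign now -1
(36313/529): 36313 mod 529 = 341, so (36313/529) = (341/529)
flip (341/529) -> (529/341): both odd, 341 mod 4 = 1, 529 mod 4 = 1, so the flip contributes +1; sign now -1
(529/341): 529 mod 341 = 188, so (529/341) = (188/341)
factor out 2^2: 188 = 2^2·47; with 341 mod 8 = 5, (2/341) = -1; sign now -1; continue with (47/341)
flip (47/341) -> (341/47): both odd, 47 mod 4 = 3, 341 mod 4 = 1, so the flip contributes +1; sign now -1
(341/47): 341 mod 47 = 12, so (341/47) = (12/47)
factor out 2^2: 12 = 2^2·3; with 47 mod 8 = 7, (2/47) = +1; sign now -1; continue with (3/47)
flip (3/47) -> (47/3): both odd, 3 mod 4 = 3, 47 mod 4 = 3, so the flip contributes -1; sign now +1
(47/3): 47 mod 3 = 2, so (47/3) = (2/3)
factor out 2^1: 2 = 2^1·1; with 3 mod 8 = 3, (2/3) = -1; sign now -1; continue with (1/3)
reached (1/3) = 1, so the symbol is -1

-1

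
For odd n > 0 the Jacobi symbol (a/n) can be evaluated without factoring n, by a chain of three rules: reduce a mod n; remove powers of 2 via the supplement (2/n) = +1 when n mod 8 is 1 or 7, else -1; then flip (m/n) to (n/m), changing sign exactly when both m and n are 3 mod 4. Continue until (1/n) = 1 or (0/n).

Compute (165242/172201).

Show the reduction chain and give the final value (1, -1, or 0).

165242 = 2^1·82621; (2/172201) = +1 since 172201 mod 8 = 1, so (165242/172201) = (+1)^1·(82621/172201); sign now +1
reciprocity: (82621/172201) = +1·(172201/82621) since 82621 mod 4 = 1, 172201 mod 4 = 1; sign now +1
(172201/82621) = (6959/82621)   [reduce mod 82621]
reciprocity: (6959/82621) = +1·(82621/6959) since 6959 mod 4 = 3, 82621 mod 4 = 1; sign now +1
(82621/6959) = (6072/6959)   [reduce mod 6959]
6072 = 2^3·759; (2/6959) = +1 since 6959 mod 8 = 7, so (6072/6959) = (+1)^3·(759/6959); sign now +1
reciprocity: (759/6959) = -1·(6959/759) since 759 mod 4 = 3, 6959 mod 4 = 3; sign now -1
(6959/759) = (128/759)   [reduce mod 759]
128 = 2^7·1; (2/759) = +1 since 759 mod 8 = 7, so (128/759) = (+1)^7·(1/759); sign now -1
(1/759) = 1; final value = sign = -1

-1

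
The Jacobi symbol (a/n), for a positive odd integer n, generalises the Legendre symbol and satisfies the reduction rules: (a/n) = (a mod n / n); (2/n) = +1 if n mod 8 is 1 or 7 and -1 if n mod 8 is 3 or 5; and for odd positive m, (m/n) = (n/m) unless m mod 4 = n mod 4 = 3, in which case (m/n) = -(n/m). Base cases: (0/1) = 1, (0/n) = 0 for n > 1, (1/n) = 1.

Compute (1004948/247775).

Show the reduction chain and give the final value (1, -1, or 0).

(1004948/247775) = (13848/247775)   [reduce mod 247775]
13848 = 2^3·1731; (2/247775) = +1 since 247775 mod 8 = 7, so (13848/247775) = (+1)^3·(1731/247775); sign now +1
reciprocity: (1731/247775) = -1·(247775/1731) since 1731 mod 4 = 3, 247775 mod 4 = 3; sign now -1
(247775/1731) = (242/1731)   [reduce mod 1731]
242 = 2^1·121; (2/1731) = -1 since 1731 mod 8 = 3, so (242/1731) = (-1)^1·(121/1731); sign now +1
reciprocity: (121/1731) = +1·(1731/121) since 121 mod 4 = 1, 1731 mod 4 = 3; sign now +1
(1731/121) = (37/121)   [reduce mod 121]
reciprocity: (37/121) = +1·(121/37) since 37 mod 4 = 1, 121 mod 4 = 1; sign now +1
(121/37) = (10/37)   [reduce mod 37]
10 = 2^1·5; (2/37) = -1 since 37 mod 8 = 5, so (10/37) = (-1)^1·(5/37); sign now -1
reciprocity: (5/37) = +1·(37/5) since 5 mod 4 = 1, 37 mod 4 = 1; sign now -1
(37/5) = (2/5)   [reduce mod 5]
2 = 2^1·1; (2/5) = -1 since 5 mod 8 = 5, so (2/5) = (-1)^1·(1/5); sign now +1
(1/5) = 1; final value = sign = +1

1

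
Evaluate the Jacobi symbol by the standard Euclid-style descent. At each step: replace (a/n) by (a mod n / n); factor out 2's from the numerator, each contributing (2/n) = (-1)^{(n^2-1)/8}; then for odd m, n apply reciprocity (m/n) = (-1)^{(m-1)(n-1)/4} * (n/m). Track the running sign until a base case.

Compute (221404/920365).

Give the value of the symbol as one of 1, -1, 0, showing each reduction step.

factor out 2^2: 221404 = 2^2·55351; with 920365 mod 8 = 5, (2/920365) = -1; sign now +1; continue with (55351/920365)
flip (55351/920365) -> (920365/55351): both odd, 55351 mod 4 = 3, 920365 mod 4 = 1, so the flip contributes +1; sign now +1
(920365/55351): 920365 mod 55351 = 34749, so (920365/55351) = (34749/55351)
flip (34749/55351) -> (55351/34749): both odd, 34749 mod 4 = 1, 55351 mod 4 = 3, so the flip contributes +1; sign now +1
(55351/34749): 55351 mod 34749 = 20602, so (55351/34749) = (20602/34749)
factor out 2^1: 20602 = 2^1·10301; with 34749 mod 8 = 5, (2/34749) = -1; sign now -1; continue with (10301/34749)
flip (10301/34749) -> (34749/10301): both odd, 10301 mod 4 = 1, 34749 mod 4 = 1, so the flip contributes +1; sign now -1
(34749/10301): 34749 mod 10301 = 3846, so (34749/10301) = (3846/10301)
factor out 2^1: 3846 = 2^1·1923; with 10301 mod 8 = 5, (2/10301) = -1; sign now +1; continue with (1923/10301)
flip (1923/10301) -> (10301/1923): both odd, 1923 mod 4 = 3, 10301 mod 4 = 1, so the flip contributes +1; sign now +1
(10301/1923): 10301 mod 1923 = 686, so (10301/1923) = (686/1923)
factor out 2^1: 686 = 2^1·343; with 1923 mod 8 = 3, (2/1923) = -1; sign now -1; continue with (343/1923)
flip (343/1923) -> (1923/343): both odd, 343 mod 4 = 3, 1923 mod 4 = 3, so the flip contributes -1; sign now +1
(1923/343): 1923 mod 343 = 208, so (1923/343) = (208/343)
factor out 2^4: 208 = 2^4·13; with 343 mod 8 = 7, (2/343) = +1; sign now +1; continue with (13/343)
flip (13/343) -> (343/13): both odd, 13 mod 4 = 1, 343 mod 4 = 3, so the flip contributes +1; sign now +1
(343/13): 343 mod 13 = 5, so (343/13) = (5/13)
flip (5/13) -> (13/5): both odd, 5 mod 4 = 1, 13 mod 4 = 1, so the flip contributes +1; sign now +1
(13/5): 13 mod 5 = 3, so (13/5) = (3/5)
flip (3/5) -> (5/3): both odd, 3 mod 4 = 3, 5 mod 4 = 1, so the flip contributes +1; sign now +1
(5/3): 5 mod 3 = 2, so (5/3) = (2/3)
factor out 2^1: 2 = 2^1·1; with 3 mod 8 = 3, (2/3) = -1; sign now -1; continue with (1/3)
reached (1/3) = 1, so the symbol is -1

-1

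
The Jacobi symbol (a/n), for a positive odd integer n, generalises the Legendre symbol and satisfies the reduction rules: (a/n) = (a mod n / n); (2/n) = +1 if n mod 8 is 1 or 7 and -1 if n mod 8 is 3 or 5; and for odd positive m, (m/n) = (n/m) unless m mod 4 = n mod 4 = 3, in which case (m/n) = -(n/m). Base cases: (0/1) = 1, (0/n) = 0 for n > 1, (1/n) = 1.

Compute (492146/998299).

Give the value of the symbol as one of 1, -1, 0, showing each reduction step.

-1

492146 = 2^1·246073; (2/998299) = -1 since 998299 mod 8 = 3, so (492146/998299) = (-1)^1·(246073/998299); sign now -1
reciprocity: (246073/998299) = +1·(998299/246073) since 246073 mod 4 = 1, 998299 mod 4 = 3; sign now -1
(998299/246073) = (14007/246073)   [reduce mod 246073]
reciprocity: (14007/246073) = +1·(246073/14007) since 14007 mod 4 = 3, 246073 mod 4 = 1; sign now -1
(246073/14007) = (7954/14007)   [reduce mod 14007]
7954 = 2^1·3977; (2/14007) = +1 since 14007 mod 8 = 7, so (7954/14007) = (+1)^1·(3977/14007); sign now -1
reciprocity: (3977/14007) = +1·(14007/3977) since 3977 mod 4 = 1, 14007 mod 4 = 3; sign now -1
(14007/3977) = (2076/3977)   [reduce mod 3977]
2076 = 2^2·519; (2/3977) = +1 since 3977 mod 8 = 1, so (2076/3977) = (+1)^2·(519/3977); sign now -1
reciprocity: (519/3977) = +1·(3977/519) since 519 mod 4 = 3, 3977 mod 4 = 1; sign now -1
(3977/519) = (344/519)   [reduce mod 519]
344 = 2^3·43; (2/519) = +1 since 519 mod 8 = 7, so (344/519) = (+1)^3·(43/519); sign now -1
reciprocity: (43/519) = -1·(519/43) since 43 mod 4 = 3, 519 mod 4 = 3; sign now +1
(519/43) = (3/43)   [reduce mod 43]
reciprocity: (3/43) = -1·(43/3) since 3 mod 4 = 3, 43 mod 4 = 3; sign now -1
(43/3) = (1/3)   [reduce mod 3]
(1/3) = 1; final value = sign = -1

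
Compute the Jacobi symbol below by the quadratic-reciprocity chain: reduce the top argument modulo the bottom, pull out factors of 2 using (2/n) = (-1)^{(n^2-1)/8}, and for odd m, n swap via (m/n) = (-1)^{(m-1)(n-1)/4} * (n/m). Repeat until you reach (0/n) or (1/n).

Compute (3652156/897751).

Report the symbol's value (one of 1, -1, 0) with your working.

-1

(3652156/897751) = (61152/897751)   [reduce mod 897751]
61152 = 2^5·1911; (2/897751) = +1 since 897751 mod 8 = 7, so (61152/897751) = (+1)^5·(1911/897751); sign now +1
reciprocity: (1911/897751) = -1·(897751/1911) since 1911 mod 4 = 3, 897751 mod 4 = 3; sign now -1
(897751/1911) = (1492/1911)   [reduce mod 1911]
1492 = 2^2·373; (2/1911) = +1 since 1911 mod 8 = 7, so (1492/1911) = (+1)^2·(373/1911); sign now -1
reciprocity: (373/1911) = +1·(1911/373) since 373 mod 4 = 1, 1911 mod 4 = 3; sign now -1
(1911/373) = (46/373)   [reduce mod 373]
46 = 2^1·23; (2/373) = -1 since 373 mod 8 = 5, so (46/373) = (-1)^1·(23/373); sign now +1
reciprocity: (23/373) = +1·(373/23) since 23 mod 4 = 3, 373 mod 4 = 1; sign now +1
(373/23) = (5/23)   [reduce mod 23]
reciprocity: (5/23) = +1·(23/5) since 5 mod 4 = 1, 23 mod 4 = 3; sign now +1
(23/5) = (3/5)   [reduce mod 5]
reciprocity: (3/5) = +1·(5/3) since 3 mod 4 = 3, 5 mod 4 = 1; sign now +1
(5/3) = (2/3)   [reduce mod 3]
2 = 2^1·1; (2/3) = -1 since 3 mod 8 = 3, so (2/3) = (-1)^1·(1/3); sign now -1
(1/3) = 1; final value = sign = -1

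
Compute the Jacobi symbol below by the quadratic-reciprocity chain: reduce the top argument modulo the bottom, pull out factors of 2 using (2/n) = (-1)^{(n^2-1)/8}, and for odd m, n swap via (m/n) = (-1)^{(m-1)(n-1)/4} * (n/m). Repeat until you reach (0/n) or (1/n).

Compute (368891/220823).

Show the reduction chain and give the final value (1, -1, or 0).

-1

(368891/220823) = (148068/220823)   [reduce mod 220823]
148068 = 2^2·37017; (2/220823) = +1 since 220823 mod 8 = 7, so (148068/220823) = (+1)^2·(37017/220823); sign now +1
reciprocity: (37017/220823) = +1·(220823/37017) since 37017 mod 4 = 1, 220823 mod 4 = 3; sign now +1
(220823/37017) = (35738/37017)   [reduce mod 37017]
35738 = 2^1·17869; (2/37017) = +1 since 37017 mod 8 = 1, so (35738/37017) = (+1)^1·(17869/37017); sign now +1
reciprocity: (17869/37017) = +1·(37017/17869) since 17869 mod 4 = 1, 37017 mod 4 = 1; sign now +1
(37017/17869) = (1279/17869)   [reduce mod 17869]
reciprocity: (1279/17869) = +1·(17869/1279) since 1279 mod 4 = 3, 17869 mod 4 = 1; sign now +1
(17869/1279) = (1242/1279)   [reduce mod 1279]
1242 = 2^1·621; (2/1279) = +1 since 1279 mod 8 = 7, so (1242/1279) = (+1)^1·(621/1279); sign now +1
reciprocity: (621/1279) = +1·(1279/621) since 621 mod 4 = 1, 1279 mod 4 = 3; sign now +1
(1279/621) = (37/621)   [reduce mod 621]
reciprocity: (37/621) = +1·(621/37) since 37 mod 4 = 1, 621 mod 4 = 1; sign now +1
(621/37) = (29/37)   [reduce mod 37]
reciprocity: (29/37) = +1·(37/29) since 29 mod 4 = 1, 37 mod 4 = 1; sign now +1
(37/29) = (8/29)   [reduce mod 29]
8 = 2^3·1; (2/29) = -1 since 29 mod 8 = 5, so (8/29) = (-1)^3·(1/29); sign now -1
(1/29) = 1; final value = sign = -1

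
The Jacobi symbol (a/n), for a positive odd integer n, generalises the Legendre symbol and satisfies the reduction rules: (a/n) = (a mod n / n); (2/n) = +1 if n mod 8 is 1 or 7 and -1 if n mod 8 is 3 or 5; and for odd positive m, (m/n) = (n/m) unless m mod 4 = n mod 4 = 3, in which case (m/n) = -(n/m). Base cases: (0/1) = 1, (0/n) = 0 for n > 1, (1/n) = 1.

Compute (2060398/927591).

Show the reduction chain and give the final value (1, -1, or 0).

(2060398/927591) = (205216/927591)   [reduce mod 927591]
205216 = 2^5·6413; (2/927591) = +1 since 927591 mod 8 = 7, so (205216/927591) = (+1)^5·(6413/927591); sign now +1
reciprocity: (6413/927591) = +1·(927591/6413) since 6413 mod 4 = 1, 927591 mod 4 = 3; sign now +1
(927591/6413) = (4119/6413)   [reduce mod 6413]
reciprocity: (4119/6413) = +1·(6413/4119) since 4119 mod 4 = 3, 6413 mod 4 = 1; sign now +1
(6413/4119) = (2294/4119)   [reduce mod 4119]
2294 = 2^1·1147; (2/4119) = +1 since 4119 mod 8 = 7, so (2294/4119) = (+1)^1·(1147/4119); sign now +1
reciprocity: (1147/4119) = -1·(4119/1147) since 1147 mod 4 = 3, 4119 mod 4 = 3; sign now -1
(4119/1147) = (678/1147)   [reduce mod 1147]
678 = 2^1·339; (2/1147) = -1 since 1147 mod 8 = 3, so (678/1147) = (-1)^1·(339/1147); sign now +1
reciprocity: (339/1147) = -1·(1147/339) since 339 mod 4 = 3, 1147 mod 4 = 3; sign now -1
(1147/339) = (130/339)   [reduce mod 339]
130 = 2^1·65; (2/339) = -1 since 339 mod 8 = 3, so (130/339) = (-1)^1·(65/339); sign now +1
reciprocity: (65/339) = +1·(339/65) since 65 mod 4 = 1, 339 mod 4 = 3; sign now +1
(339/65) = (14/65)   [reduce mod 65]
14 = 2^1·7; (2/65) = +1 since 65 mod 8 = 1, so (14/65) = (+1)^1·(7/65); sign now +1
reciprocity: (7/65) = +1·(65/7) since 7 mod 4 = 3, 65 mod 4 = 1; sign now +1
(65/7) = (2/7)   [reduce mod 7]
2 = 2^1·1; (2/7) = +1 since 7 mod 8 = 7, so (2/7) = (+1)^1·(1/7); sign now +1
(1/7) = 1; final value = sign = +1

1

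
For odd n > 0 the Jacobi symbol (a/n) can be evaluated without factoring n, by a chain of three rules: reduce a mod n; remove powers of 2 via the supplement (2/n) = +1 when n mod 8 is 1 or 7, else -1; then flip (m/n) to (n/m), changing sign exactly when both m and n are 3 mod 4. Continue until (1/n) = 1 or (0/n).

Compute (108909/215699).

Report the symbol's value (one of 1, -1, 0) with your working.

-1

flip (108909/215699) -> (215699/108909): both odd, 108909 mod 4 = 1, 215699 mod 4 = 3, so the flip contributes +1; sign now +1
(215699/108909): 215699 mod 108909 = 106790, so (215699/108909) = (106790/108909)
factor out 2^1: 106790 = 2^1·53395; with 108909 mod 8 = 5, (2/108909) = -1; sign now -1; continue with (53395/108909)
flip (53395/108909) -> (108909/53395): both odd, 53395 mod 4 = 3, 108909 mod 4 = 1, so the flip contributes +1; sign now -1
(108909/53395): 108909 mod 53395 = 2119, so (108909/53395) = (2119/53395)
flip (2119/53395) -> (53395/2119): both odd, 2119 mod 4 = 3, 53395 mod 4 = 3, so the flip contributes -1; sign now +1
(53395/2119): 53395 mod 2119 = 420, so (53395/2119) = (420/2119)
factor out 2^2: 420 = 2^2·105; with 2119 mod 8 = 7, (2/2119) = +1; sign now +1; continue with (105/2119)
flip (105/2119) -> (2119/105): both odd, 105 mod 4 = 1, 2119 mod 4 = 3, so the flip contributes +1; sign now +1
(2119/105): 2119 mod 105 = 19, so (2119/105) = (19/105)
flip (19/105) -> (105/19): both odd, 19 mod 4 = 3, 105 mod 4 = 1, so the flip contributes +1; sign now +1
(105/19): 105 mod 19 = 10, so (105/19) = (10/19)
factor out 2^1: 10 = 2^1·5; with 19 mod 8 = 3, (2/19) = -1; sign now -1; continue with (5/19)
flip (5/19) -> (19/5): both odd, 5 mod 4 = 1, 19 mod 4 = 3, so the flip contributes +1; sign now -1
(19/5): 19 mod 5 = 4, so (19/5) = (4/5)
factor out 2^2: 4 = 2^2·1; with 5 mod 8 = 5, (2/5) = -1; sign now -1; continue with (1/5)
reached (1/5) = 1, so the symbol is -1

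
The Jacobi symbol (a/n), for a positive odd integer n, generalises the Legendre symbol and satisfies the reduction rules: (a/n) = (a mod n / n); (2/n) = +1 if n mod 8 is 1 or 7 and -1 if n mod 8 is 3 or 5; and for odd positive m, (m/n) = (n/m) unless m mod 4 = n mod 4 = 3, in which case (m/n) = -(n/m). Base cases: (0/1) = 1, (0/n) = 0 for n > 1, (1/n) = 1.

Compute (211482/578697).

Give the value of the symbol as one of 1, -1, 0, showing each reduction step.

0

211482 = 2^1·105741; (2/578697) = +1 since 578697 mod 8 = 1, so (211482/578697) = (+1)^1·(105741/578697); sign now +1
reciprocity: (105741/578697) = +1·(578697/105741) since 105741 mod 4 = 1, 578697 mod 4 = 1; sign now +1
(578697/105741) = (49992/105741)   [reduce mod 105741]
49992 = 2^3·6249; (2/105741) = -1 since 105741 mod 8 = 5, so (49992/105741) = (-1)^3·(6249/105741); sign now -1
reciprocity: (6249/105741) = +1·(105741/6249) since 6249 mod 4 = 1, 105741 mod 4 = 1; sign now -1
(105741/6249) = (5757/6249)   [reduce mod 6249]
reciprocity: (5757/6249) = +1·(6249/5757) since 5757 mod 4 = 1, 6249 mod 4 = 1; sign now -1
(6249/5757) = (492/5757)   [reduce mod 5757]
492 = 2^2·123; (2/5757) = -1 since 5757 mod 8 = 5, so (492/5757) = (-1)^2·(123/5757); sign now -1
reciprocity: (123/5757) = +1·(5757/123) since 123 mod 4 = 3, 5757 mod 4 = 1; sign now -1
(5757/123) = (99/123)   [reduce mod 123]
reciprocity: (99/123) = -1·(123/99) since 99 mod 4 = 3, 123 mod 4 = 3; sign now +1
(123/99) = (24/99)   [reduce mod 99]
24 = 2^3·3; (2/99) = -1 since 99 mod 8 = 3, so (24/99) = (-1)^3·(3/99); sign now -1
reciprocity: (3/99) = -1·(99/3) since 3 mod 4 = 3, 99 mod 4 = 3; sign now +1
(99/3) = (0/3)   [reduce mod 3]
(0/3) = 0   [gcd(a, n) > 1]; final value = 0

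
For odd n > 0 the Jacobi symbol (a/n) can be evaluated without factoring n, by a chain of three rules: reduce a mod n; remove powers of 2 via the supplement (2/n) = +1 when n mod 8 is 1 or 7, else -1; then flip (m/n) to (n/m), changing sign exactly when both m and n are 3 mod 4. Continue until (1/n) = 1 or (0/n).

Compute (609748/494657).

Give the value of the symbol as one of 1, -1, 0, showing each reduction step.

(609748/494657): 609748 mod 494657 = 115091, so (609748/494657) = (115091/494657)
flip (115091/494657) -> (494657/115091): both odd, 115091 mod 4 = 3, 494657 mod 4 = 1, so the flip contributes +1; sign now +1
(494657/115091): 494657 mod 115091 = 34293, so (494657/115091) = (34293/115091)
flip (34293/115091) -> (115091/34293): both odd, 34293 mod 4 = 1, 115091 mod 4 = 3, so the flip contributes +1; sign now +1
(115091/34293): 115091 mod 34293 = 12212, so (115091/34293) = (12212/34293)
factor out 2^2: 12212 = 2^2·3053; with 34293 mod 8 = 5, (2/34293) = -1; sign now +1; continue with (3053/34293)
flip (3053/34293) -> (34293/3053): both odd, 3053 mod 4 = 1, 34293 mod 4 = 1, so the flip contributes +1; sign now +1
(34293/3053): 34293 mod 3053 = 710, so (34293/3053) = (710/3053)
factor out 2^1: 710 = 2^1·355; with 3053 mod 8 = 5, (2/3053) = -1; sign now -1; continue with (355/3053)
flip (355/3053) -> (3053/355): both odd, 355 mod 4 = 3, 3053 mod 4 = 1, so the flip contributes +1; sign now -1
(3053/355): 3053 mod 355 = 213, so (3053/355) = (213/355)
flip (213/355) -> (355/213): both odd, 213 mod 4 = 1, 355 mod 4 = 3, so the flip contributes +1; sign now -1
(355/213): 355 mod 213 = 142, so (355/213) = (142/213)
factor out 2^1: 142 = 2^1·71; with 213 mod 8 = 5, (2/213) = -1; sign now +1; continue with (71/213)
flip (71/213) -> (213/71): both odd, 71 mod 4 = 3, 213 mod 4 = 1, so the flip contributes +1; sign now +1
(213/71): 213 mod 71 = 0, so (213/71) = (0/71)
reached (0/71); gcd(a, n) > 1, so (0/71) = 0 and the symbol is 0

0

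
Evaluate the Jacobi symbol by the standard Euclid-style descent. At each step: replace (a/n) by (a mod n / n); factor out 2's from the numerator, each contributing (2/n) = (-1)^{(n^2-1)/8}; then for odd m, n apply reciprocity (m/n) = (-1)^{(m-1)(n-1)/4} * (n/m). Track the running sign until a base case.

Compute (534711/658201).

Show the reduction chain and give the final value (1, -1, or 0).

-1

flip (534711/658201) -> (658201/534711): both odd, 534711 mod 4 = 3, 658201 mod 4 = 1, so the flip contributes +1; sign now +1
(658201/534711): 658201 mod 534711 = 123490, so (658201/534711) = (123490/534711)
factor out 2^1: 123490 = 2^1·61745; with 534711 mod 8 = 7, (2/534711) = +1; sign now +1; continue with (61745/534711)
flip (61745/534711) -> (534711/61745): both odd, 61745 mod 4 = 1, 534711 mod 4 = 3, so the flip contributes +1; sign now +1
(534711/61745): 534711 mod 61745 = 40751, so (534711/61745) = (40751/61745)
flip (40751/61745) -> (61745/40751): both odd, 40751 mod 4 = 3, 61745 mod 4 = 1, so the flip contributes +1; sign now +1
(61745/40751): 61745 mod 40751 = 20994, so (61745/40751) = (20994/40751)
factor out 2^1: 20994 = 2^1·10497; with 40751 mod 8 = 7, (2/40751) = +1; sign now +1; continue with (10497/40751)
flip (10497/40751) -> (40751/10497): both odd, 10497 mod 4 = 1, 40751 mod 4 = 3, so the flip contributes +1; sign now +1
(40751/10497): 40751 mod 10497 = 9260, so (40751/10497) = (9260/10497)
factor out 2^2: 9260 = 2^2·2315; with 10497 mod 8 = 1, (2/10497) = +1; sign now +1; continue with (2315/10497)
flip (2315/10497) -> (10497/2315): both odd, 2315 mod 4 = 3, 10497 mod 4 = 1, so the flip contributes +1; sign now +1
(10497/2315): 10497 mod 2315 = 1237, so (10497/2315) = (1237/2315)
flip (1237/2315) -> (2315/1237): both odd, 1237 mod 4 = 1, 2315 mod 4 = 3, so the flip contributes +1; sign now +1
(2315/1237): 2315 mod 1237 = 1078, so (2315/1237) = (1078/1237)
factor out 2^1: 1078 = 2^1·539; with 1237 mod 8 = 5, (2/1237) = -1; sign now -1; continue with (539/1237)
flip (539/1237) -> (1237/539): both odd, 539 mod 4 = 3, 1237 mod 4 = 1, so the flip contributes +1; sign now -1
(1237/539): 1237 mod 539 = 159, so (1237/539) = (159/539)
flip (159/539) -> (539/159): both odd, 159 mod 4 = 3, 539 mod 4 = 3, so the flip contributes -1; sign now +1
(539/159): 539 mod 159 = 62, so (539/159) = (62/159)
factor out 2^1: 62 = 2^1·31; with 159 mod 8 = 7, (2/159) = +1; sign now +1; continue with (31/159)
flip (31/159) -> (159/31): both odd, 31 mod 4 = 3, 159 mod 4 = 3, so the flip contributes -1; sign now -1
(159/31): 159 mod 31 = 4, so (159/31) = (4/31)
factor out 2^2: 4 = 2^2·1; with 31 mod 8 = 7, (2/31) = +1; sign now -1; continue with (1/31)
reached (1/31) = 1, so the symbol is -1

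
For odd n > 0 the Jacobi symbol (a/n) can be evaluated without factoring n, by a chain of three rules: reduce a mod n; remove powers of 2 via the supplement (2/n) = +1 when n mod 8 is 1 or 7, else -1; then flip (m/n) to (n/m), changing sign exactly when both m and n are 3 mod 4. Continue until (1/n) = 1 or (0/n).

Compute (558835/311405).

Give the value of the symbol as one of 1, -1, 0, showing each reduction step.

(558835/311405): 558835 mod 311405 = 247430, so (558835/311405) = (247430/311405)
factor out 2^1: 247430 = 2^1·123715; with 311405 mod 8 = 5, (2/311405) = -1; sign now -1; continue with (123715/311405)
flip (123715/311405) -> (311405/123715): both odd, 123715 mod 4 = 3, 311405 mod 4 = 1, so the flip contributes +1; sign now -1
(311405/123715): 311405 mod 123715 = 63975, so (311405/123715) = (63975/123715)
flip (63975/123715) -> (123715/63975): both odd, 63975 mod 4 = 3, 123715 mod 4 = 3, so the flip contributes -1; sign now +1
(123715/63975): 123715 mod 63975 = 59740, so (123715/63975) = (59740/63975)
factor out 2^2: 59740 = 2^2·14935; with 63975 mod 8 = 7, (2/63975) = +1; sign now +1; continue with (14935/63975)
flip (14935/63975) -> (63975/14935): both odd, 14935 mod 4 = 3, 63975 mod 4 = 3, so the flip contributes -1; sign now -1
(63975/14935): 63975 mod 14935 = 4235, so (63975/14935) = (4235/14935)
flip (4235/14935) -> (14935/4235): both odd, 4235 mod 4 = 3, 14935 mod 4 = 3, so the flip contributes -1; sign now +1
(14935/4235): 14935 mod 4235 = 2230, so (14935/4235) = (2230/4235)
factor out 2^1: 2230 = 2^1·1115; with 4235 mod 8 = 3, (2/4235) = -1; sign now -1; continue with (1115/4235)
flip (1115/4235) -> (4235/1115): both odd, 1115 mod 4 = 3, 4235 mod 4 = 3, so the flip contributes -1; sign now +1
(4235/1115): 4235 mod 1115 = 890, so (4235/1115) = (890/1115)
factor out 2^1: 890 = 2^1·445; with 1115 mod 8 = 3, (2/1115) = -1; sign now -1; continue with (445/1115)
flip (445/1115) -> (1115/445): both odd, 445 mod 4 = 1, 1115 mod 4 = 3, so the flip contributes +1; sign now -1
(1115/445): 1115 mod 445 = 225, so (1115/445) = (225/445)
flip (225/445) -> (445/225): both odd, 225 mod 4 = 1, 445 mod 4 = 1, so the flip contributes +1; sign now -1
(445/225): 445 mod 225 = 220, so (445/225) = (220/225)
factor out 2^2: 220 = 2^2·55; with 225 mod 8 = 1, (2/225) = +1; sign now -1; continue with (55/225)
flip (55/225) -> (225/55): both odd, 55 mod 4 = 3, 225 mod 4 = 1, so the flip contributes +1; sign now -1
(225/55): 225 mod 55 = 5, so (225/55) = (5/55)
flip (5/55) -> (55/5): both odd, 5 mod 4 = 1, 55 mod 4 = 3, so the flip contributes +1; sign now -1
(55/5): 55 mod 5 = 0, so (55/5) = (0/5)
reached (0/5); gcd(a, n) > 1, so (0/5) = 0 and the symbol is 0

0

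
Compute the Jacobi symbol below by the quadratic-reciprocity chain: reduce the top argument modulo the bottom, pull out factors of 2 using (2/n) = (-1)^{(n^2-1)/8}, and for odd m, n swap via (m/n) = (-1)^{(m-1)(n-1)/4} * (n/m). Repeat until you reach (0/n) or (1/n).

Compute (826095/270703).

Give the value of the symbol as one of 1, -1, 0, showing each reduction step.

-1

(826095/270703): 826095 mod 270703 = 13986, so (826095/270703) = (13986/270703)
factor out 2^1: 13986 = 2^1·6993; with 270703 mod 8 = 7, (2/270703) = +1; sign now +1; continue with (6993/270703)
flip (6993/270703) -> (270703/6993): both odd, 6993 mod 4 = 1, 270703 mod 4 = 3, so the flip contributes +1; sign now +1
(270703/6993): 270703 mod 6993 = 4969, so (270703/6993) = (4969/6993)
flip (4969/6993) -> (6993/4969): both odd, 4969 mod 4 = 1, 6993 mod 4 = 1, so the flip contributes +1; sign now +1
(6993/4969): 6993 mod 4969 = 2024, so (6993/4969) = (2024/4969)
factor out 2^3: 2024 = 2^3·253; with 4969 mod 8 = 1, (2/4969) = +1; sign now +1; continue with (253/4969)
flip (253/4969) -> (4969/253): both odd, 253 mod 4 = 1, 4969 mod 4 = 1, so the flip contributes +1; sign now +1
(4969/253): 4969 mod 253 = 162, so (4969/253) = (162/253)
factor out 2^1: 162 = 2^1·81; with 253 mod 8 = 5, (2/253) = -1; sign now -1; continue with (81/253)
flip (81/253) -> (253/81): both odd, 81 mod 4 = 1, 253 mod 4 = 1, so the flip contributes +1; sign now -1
(253/81): 253 mod 81 = 10, so (253/81) = (10/81)
factor out 2^1: 10 = 2^1·5; with 81 mod 8 = 1, (2/81) = +1; sign now -1; continue with (5/81)
flip (5/81) -> (81/5): both odd, 5 mod 4 = 1, 81 mod 4 = 1, so the flip contributes +1; sign now -1
(81/5): 81 mod 5 = 1, so (81/5) = (1/5)
reached (1/5) = 1, so the symbol is -1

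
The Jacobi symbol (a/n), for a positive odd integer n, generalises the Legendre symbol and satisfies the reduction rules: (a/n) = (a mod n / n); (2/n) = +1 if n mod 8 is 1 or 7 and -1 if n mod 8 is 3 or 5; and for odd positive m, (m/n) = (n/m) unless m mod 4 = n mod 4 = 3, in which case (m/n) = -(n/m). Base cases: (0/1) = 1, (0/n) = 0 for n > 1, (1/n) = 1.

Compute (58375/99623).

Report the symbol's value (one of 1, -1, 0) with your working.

1

flip (58375/99623) -> (99623/58375): both odd, 58375 mod 4 = 3, 99623 mod 4 = 3, so the flip contributes -1; sign now -1
(99623/58375): 99623 mod 58375 = 41248, so (99623/58375) = (41248/58375)
factor out 2^5: 41248 = 2^5·1289; with 58375 mod 8 = 7, (2/58375) = +1; sign now -1; continue with (1289/58375)
flip (1289/58375) -> (58375/1289): both odd, 1289 mod 4 = 1, 58375 mod 4 = 3, so the flip contributes +1; sign now -1
(58375/1289): 58375 mod 1289 = 370, so (58375/1289) = (370/1289)
factor out 2^1: 370 = 2^1·185; with 1289 mod 8 = 1, (2/1289) = +1; sign now -1; continue with (185/1289)
flip (185/1289) -> (1289/185): both odd, 185 mod 4 = 1, 1289 mod 4 = 1, so the flip contributes +1; sign now -1
(1289/185): 1289 mod 185 = 179, so (1289/185) = (179/185)
flip (179/185) -> (185/179): both odd, 179 mod 4 = 3, 185 mod 4 = 1, so the flip contributes +1; sign now -1
(185/179): 185 mod 179 = 6, so (185/179) = (6/179)
factor out 2^1: 6 = 2^1·3; with 179 mod 8 = 3, (2/179) = -1; sign now +1; continue with (3/179)
flip (3/179) -> (179/3): both odd, 3 mod 4 = 3, 179 mod 4 = 3, so the flip contributes -1; sign now -1
(179/3): 179 mod 3 = 2, so (179/3) = (2/3)
factor out 2^1: 2 = 2^1·1; with 3 mod 8 = 3, (2/3) = -1; sign now +1; continue with (1/3)
reached (1/3) = 1, so the symbol is +1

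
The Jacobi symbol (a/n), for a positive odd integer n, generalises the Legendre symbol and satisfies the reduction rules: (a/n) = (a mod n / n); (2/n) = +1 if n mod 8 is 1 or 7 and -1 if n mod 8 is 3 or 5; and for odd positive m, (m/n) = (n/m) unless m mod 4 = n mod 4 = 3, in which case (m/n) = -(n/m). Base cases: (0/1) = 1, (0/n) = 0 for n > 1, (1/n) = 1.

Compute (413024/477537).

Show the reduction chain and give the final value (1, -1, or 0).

-1

factor out 2^5: 413024 = 2^5·12907; with 477537 mod 8 = 1, (2/477537) = +1; sign now +1; continue with (12907/477537)
flip (12907/477537) -> (477537/12907): both odd, 12907 mod 4 = 3, 477537 mod 4 = 1, so the flip contributes +1; sign now +1
(477537/12907): 477537 mod 12907 = 12885, so (477537/12907) = (12885/12907)
flip (12885/12907) -> (12907/12885): both odd, 12885 mod 4 = 1, 12907 mod 4 = 3, so the flip contributes +1; sign now +1
(12907/12885): 12907 mod 12885 = 22, so (12907/12885) = (22/12885)
factor out 2^1: 22 = 2^1·11; with 12885 mod 8 = 5, (2/12885) = -1; sign now -1; continue with (11/12885)
flip (11/12885) -> (12885/11): both odd, 11 mod 4 = 3, 12885 mod 4 = 1, so the flip contributes +1; sign now -1
(12885/11): 12885 mod 11 = 4, so (12885/11) = (4/11)
factor out 2^2: 4 = 2^2·1; with 11 mod 8 = 3, (2/11) = -1; sign now -1; continue with (1/11)
reached (1/11) = 1, so the symbol is -1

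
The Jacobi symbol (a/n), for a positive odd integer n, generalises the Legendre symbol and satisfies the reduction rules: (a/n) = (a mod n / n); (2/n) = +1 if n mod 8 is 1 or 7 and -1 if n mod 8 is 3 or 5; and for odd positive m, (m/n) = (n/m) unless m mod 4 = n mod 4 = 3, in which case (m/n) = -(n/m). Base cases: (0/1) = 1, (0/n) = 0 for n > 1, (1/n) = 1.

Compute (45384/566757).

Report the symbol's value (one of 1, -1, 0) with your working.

0

45384 = 2^3·5673; (2/566757) = -1 since 566757 mod 8 = 5, so (45384/566757) = (-1)^3·(5673/566757); sign now -1
reciprocity: (5673/566757) = +1·(566757/5673) since 5673 mod 4 = 1, 566757 mod 4 = 1; sign now -1
(566757/5673) = (5130/5673)   [reduce mod 5673]
5130 = 2^1·2565; (2/5673) = +1 since 5673 mod 8 = 1, so (5130/5673) = (+1)^1·(2565/5673); sign now -1
reciprocity: (2565/5673) = +1·(5673/2565) since 2565 mod 4 = 1, 5673 mod 4 = 1; sign now -1
(5673/2565) = (543/2565)   [reduce mod 2565]
reciprocity: (543/2565) = +1·(2565/543) since 543 mod 4 = 3, 2565 mod 4 = 1; sign now -1
(2565/543) = (393/543)   [reduce mod 543]
reciprocity: (393/543) = +1·(543/393) since 393 mod 4 = 1, 543 mod 4 = 3; sign now -1
(543/393) = (150/393)   [reduce mod 393]
150 = 2^1·75; (2/393) = +1 since 393 mod 8 = 1, so (150/393) = (+1)^1·(75/393); sign now -1
reciprocity: (75/393) = +1·(393/75) since 75 mod 4 = 3, 393 mod 4 = 1; sign now -1
(393/75) = (18/75)   [reduce mod 75]
18 = 2^1·9; (2/75) = -1 since 75 mod 8 = 3, so (18/75) = (-1)^1·(9/75); sign now +1
reciprocity: (9/75) = +1·(75/9) since 9 mod 4 = 1, 75 mod 4 = 3; sign now +1
(75/9) = (3/9)   [reduce mod 9]
reciprocity: (3/9) = +1·(9/3) since 3 mod 4 = 3, 9 mod 4 = 1; sign now +1
(9/3) = (0/3)   [reduce mod 3]
(0/3) = 0   [gcd(a, n) > 1]; final value = 0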